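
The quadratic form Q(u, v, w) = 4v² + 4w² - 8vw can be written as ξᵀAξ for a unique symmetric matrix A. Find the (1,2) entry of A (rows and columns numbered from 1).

0

The coefficient of u·v in Q is 0. For a symmetric A this equals A[1,2] + A[2,1] = 2·A[1,2].
So A[1,2] = 0/2 = 0.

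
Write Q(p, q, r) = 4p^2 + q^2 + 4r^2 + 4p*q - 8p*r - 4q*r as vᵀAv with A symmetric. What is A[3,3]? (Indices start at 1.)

The coefficient of r^2 in Q is 4, and that is exactly A[3,3].

4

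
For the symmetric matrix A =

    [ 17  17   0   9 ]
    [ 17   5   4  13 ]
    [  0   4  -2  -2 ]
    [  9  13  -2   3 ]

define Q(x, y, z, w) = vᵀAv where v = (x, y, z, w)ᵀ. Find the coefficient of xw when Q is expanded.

The coefficient of xw is A[1,4] + A[4,1] = 2·9 = 18.

18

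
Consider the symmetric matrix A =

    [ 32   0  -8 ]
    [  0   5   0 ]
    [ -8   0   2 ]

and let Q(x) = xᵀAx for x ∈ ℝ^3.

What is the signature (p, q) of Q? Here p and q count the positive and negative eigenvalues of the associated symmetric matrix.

Row-reducing A symmetrically gives the diagonal entries 32, 5, 0.
Counting signs: 2 positive, 1 zero.

(2, 0)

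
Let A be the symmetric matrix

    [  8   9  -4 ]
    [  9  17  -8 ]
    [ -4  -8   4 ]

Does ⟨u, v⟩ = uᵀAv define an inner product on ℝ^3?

yes

Congruent diagonalization of A (simultaneous row and column reduction) yields pivots 8, 55/8, 12/55.
That gives 3 positive pivots.
Hence Q is positive definite.
⟨·,·⟩ is an inner product exactly when A is positive definite.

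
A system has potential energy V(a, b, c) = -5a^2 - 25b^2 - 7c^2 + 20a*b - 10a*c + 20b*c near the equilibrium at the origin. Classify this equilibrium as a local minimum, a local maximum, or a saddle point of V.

local maximum

The Hessian at the origin is H = [[-10, 20, -10], [20, -50, 20], [-10, 20, -14]].
Symmetric row and column elimination reduces H to a congruent diagonal form with pivots -10, -10, -4.
Counting signs: 3 negative.
H is negative definite, so the origin is a strict local maximum.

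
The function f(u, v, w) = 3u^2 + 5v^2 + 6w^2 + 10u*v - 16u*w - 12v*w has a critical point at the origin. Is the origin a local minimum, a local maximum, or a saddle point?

The Hessian at the origin is H = [[6, 10, -16], [10, 10, -12], [-16, -12, 12]].
Symmetric row and column elimination reduces H to a congruent diagonal form with pivots 6, -20/3, 8/5.
Counting signs: 2 positive, 1 negative.
H is indefinite, so the origin is a saddle point.

saddle point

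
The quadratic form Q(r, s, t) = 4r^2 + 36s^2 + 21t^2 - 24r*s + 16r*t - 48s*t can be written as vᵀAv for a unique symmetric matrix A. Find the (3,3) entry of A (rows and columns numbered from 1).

21

The coefficient of t^2 in Q is 21, and that is exactly A[3,3].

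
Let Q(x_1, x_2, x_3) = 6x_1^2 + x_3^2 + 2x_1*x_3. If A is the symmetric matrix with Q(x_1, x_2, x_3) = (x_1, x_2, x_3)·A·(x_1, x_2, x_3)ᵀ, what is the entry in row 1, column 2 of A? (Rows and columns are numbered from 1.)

The coefficient of x_1·x_2 in Q is 0. For a symmetric A this equals A[1,2] + A[2,1] = 2·A[1,2].
So A[1,2] = 0/2 = 0.

0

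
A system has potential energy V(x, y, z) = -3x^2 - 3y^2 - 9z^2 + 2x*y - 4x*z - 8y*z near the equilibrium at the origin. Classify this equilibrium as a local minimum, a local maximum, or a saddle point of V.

saddle point

The Hessian at the origin is H = [[-6, 2, -4], [2, -6, -8], [-4, -8, -18]].
Row-reducing H symmetrically gives the diagonal entries -6, -16/3, 1.
Counting signs: 1 positive, 2 negative.
H is indefinite, so the origin is a saddle point.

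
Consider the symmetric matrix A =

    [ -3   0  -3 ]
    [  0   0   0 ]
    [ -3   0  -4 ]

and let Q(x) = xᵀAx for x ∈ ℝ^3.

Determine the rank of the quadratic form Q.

Symmetric row and column elimination reduces A to a congruent diagonal form with pivots -3, 0, -1.
Counting signs: 2 negative, 1 zero.
The rank is the number of nonzero pivots: 2.

2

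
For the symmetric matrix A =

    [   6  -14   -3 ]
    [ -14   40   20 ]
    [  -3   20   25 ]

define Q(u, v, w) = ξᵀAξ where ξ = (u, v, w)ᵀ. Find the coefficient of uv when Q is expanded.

-28

The coefficient of uv is A[1,2] + A[2,1] = 2·(-14) = -28.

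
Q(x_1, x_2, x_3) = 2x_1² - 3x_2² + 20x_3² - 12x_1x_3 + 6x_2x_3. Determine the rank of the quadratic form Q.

Write A = [[2, 0, -6], [0, -3, 3], [-6, 3, 20]].
An LDLᵀ factorisation of A has diagonal entries 2, -3, 5.
That gives 2 positive, 1 negative pivots.
The rank is the number of nonzero pivots: 3.

3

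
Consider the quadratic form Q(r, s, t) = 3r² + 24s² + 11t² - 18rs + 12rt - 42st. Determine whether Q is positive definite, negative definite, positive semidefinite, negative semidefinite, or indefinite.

The symmetric matrix is A = [[3, -9, 6], [-9, 24, -21], [6, -21, 11]].
Applying the same elementary operations to the rows and columns of A produces a congruent diagonal matrix with entries 3, -3, 2.
That gives 2 positive, 1 negative pivots.
Hence Q is indefinite.

indefinite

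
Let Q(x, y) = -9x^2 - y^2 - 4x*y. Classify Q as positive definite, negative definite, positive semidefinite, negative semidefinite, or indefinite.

negative definite

The symmetric matrix is A = [[-9, -2], [-2, -1]].
Applying the same elementary operations to the rows and columns of A produces a congruent diagonal matrix with entries -9, -5/9.
That gives 2 negative pivots.
Hence Q is negative definite.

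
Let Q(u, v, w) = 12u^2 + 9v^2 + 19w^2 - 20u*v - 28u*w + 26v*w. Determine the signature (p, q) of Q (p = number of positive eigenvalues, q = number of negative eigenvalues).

(2, 0)

The symmetric matrix is A = [[12, -10, -14], [-10, 9, 13], [-14, 13, 19]].
Applying the same elementary operations to the rows and columns of A produces a congruent diagonal matrix with entries 12, 2/3, 0.
Counting signs: 2 positive, 1 zero.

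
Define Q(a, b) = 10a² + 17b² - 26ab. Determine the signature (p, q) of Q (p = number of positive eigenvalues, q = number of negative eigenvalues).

(2, 0)

Write A = [[10, -13], [-13, 17]].
Applying the same elementary operations to the rows and columns of A produces a congruent diagonal matrix with entries 10, 1/10.
So there are 2 positive pivots.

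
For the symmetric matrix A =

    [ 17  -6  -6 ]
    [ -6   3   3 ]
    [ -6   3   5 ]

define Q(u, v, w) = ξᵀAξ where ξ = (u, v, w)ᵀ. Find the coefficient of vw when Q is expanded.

6

The coefficient of vw is A[2,3] + A[3,2] = 2·3 = 6.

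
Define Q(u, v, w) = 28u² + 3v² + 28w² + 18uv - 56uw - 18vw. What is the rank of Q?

The associated matrix is A = [[28, 9, -28], [9, 3, -9], [-28, -9, 28]].
Congruent diagonalization of A (simultaneous row and column reduction) yields pivots 28, 3/28, 0.
That gives 2 positive, 1 zero pivots.
The rank is the number of nonzero pivots: 2.

2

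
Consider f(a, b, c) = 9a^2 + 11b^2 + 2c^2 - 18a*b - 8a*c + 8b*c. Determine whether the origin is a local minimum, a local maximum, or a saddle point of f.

local minimum

The Hessian at the origin is H = [[18, -18, -8], [-18, 22, 8], [-8, 8, 4]].
Applying the same elementary operations to the rows and columns of H produces a congruent diagonal matrix with entries 18, 4, 4/9.
That gives 3 positive pivots.
H is positive definite, so the origin is a strict local minimum.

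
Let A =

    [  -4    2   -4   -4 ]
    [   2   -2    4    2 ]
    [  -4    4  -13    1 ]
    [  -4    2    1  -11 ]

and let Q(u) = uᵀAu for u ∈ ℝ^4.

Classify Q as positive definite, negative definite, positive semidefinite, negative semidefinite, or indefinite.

negative definite

Applying the same elementary operations to the rows and columns of A produces a congruent diagonal matrix with entries -4, -1, -5, -2.
That gives 4 negative pivots.
Hence Q is negative definite.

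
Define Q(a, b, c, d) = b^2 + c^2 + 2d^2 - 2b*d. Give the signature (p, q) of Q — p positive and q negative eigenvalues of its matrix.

The associated matrix is A = [[0, 0, 0, 0], [0, 1, 0, -1], [0, 0, 1, 0], [0, -1, 0, 2]].
Row-reducing A symmetrically gives the diagonal entries 0, 1, 1, 1.
So there are 3 positive, 1 zero pivots.

(3, 0)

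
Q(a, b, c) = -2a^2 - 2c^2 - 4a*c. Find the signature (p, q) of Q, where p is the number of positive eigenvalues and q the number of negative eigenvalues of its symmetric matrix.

The associated matrix is A = [[-2, 0, -2], [0, 0, 0], [-2, 0, -2]].
Row-reducing A symmetrically gives the diagonal entries -2, 0, 0.
So there are 1 negative, 2 zero pivots.

(0, 1)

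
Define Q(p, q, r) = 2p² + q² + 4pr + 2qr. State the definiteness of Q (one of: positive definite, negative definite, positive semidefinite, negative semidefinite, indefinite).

Write A = [[2, 0, 2], [0, 1, 1], [2, 1, 0]].
An LDLᵀ factorisation of A has diagonal entries 2, 1, -3.
That gives 2 positive, 1 negative pivots.
Hence Q is indefinite.

indefinite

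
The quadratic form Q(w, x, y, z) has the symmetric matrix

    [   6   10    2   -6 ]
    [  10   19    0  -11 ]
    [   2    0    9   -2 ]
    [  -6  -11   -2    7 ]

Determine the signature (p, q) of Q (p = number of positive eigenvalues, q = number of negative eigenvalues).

Applying the same elementary operations to the rows and columns of A produces a congruent diagonal matrix with entries 6, 7/3, 25/7, 0.
Counting signs: 3 positive, 1 zero.

(3, 0)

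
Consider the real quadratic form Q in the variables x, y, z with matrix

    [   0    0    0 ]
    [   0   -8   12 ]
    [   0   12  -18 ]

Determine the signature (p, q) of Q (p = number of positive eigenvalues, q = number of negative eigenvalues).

(0, 1)

Symmetric row and column elimination reduces A to a congruent diagonal form with pivots 0, -8, 0.
That gives 1 negative, 2 zero pivots.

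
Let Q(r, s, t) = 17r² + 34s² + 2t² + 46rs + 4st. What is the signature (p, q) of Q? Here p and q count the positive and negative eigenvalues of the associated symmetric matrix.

The symmetric matrix is A = [[17, 23, 0], [23, 34, 2], [0, 2, 2]].
An LDLᵀ factorisation of A has diagonal entries 17, 49/17, 30/49.
That gives 3 positive pivots.

(3, 0)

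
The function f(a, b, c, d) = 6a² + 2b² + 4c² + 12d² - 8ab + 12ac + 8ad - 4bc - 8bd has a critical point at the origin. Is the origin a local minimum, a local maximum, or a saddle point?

saddle point

The Hessian at the origin is H = [[12, -8, 12, 8], [-8, 4, -4, -8], [12, -4, 8, 0], [8, -8, 0, 24]].
Applying the same elementary operations to the rows and columns of H produces a congruent diagonal matrix with entries 12, -4/3, 8, -8.
That gives 2 positive, 2 negative pivots.
H is indefinite, so the origin is a saddle point.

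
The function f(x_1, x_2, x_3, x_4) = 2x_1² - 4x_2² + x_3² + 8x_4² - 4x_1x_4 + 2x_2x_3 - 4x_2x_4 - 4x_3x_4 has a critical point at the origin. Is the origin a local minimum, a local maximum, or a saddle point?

saddle point

The Hessian at the origin is H = [[4, 0, 0, -4], [0, -8, 2, -4], [0, 2, 2, -4], [-4, -4, -4, 16]].
Applying the same elementary operations to the rows and columns of H produces a congruent diagonal matrix with entries 4, -8, 5/2, 4.
Counting signs: 3 positive, 1 negative.
H is indefinite, so the origin is a saddle point.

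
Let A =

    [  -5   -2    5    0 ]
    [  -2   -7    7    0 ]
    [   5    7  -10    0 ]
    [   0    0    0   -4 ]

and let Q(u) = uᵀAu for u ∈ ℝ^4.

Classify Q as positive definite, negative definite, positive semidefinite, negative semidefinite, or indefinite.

Leading principal minors: Δ_1 = -5, Δ_2 = 31, Δ_3 = -30, Δ_4 = 120.
The signs alternate starting with Δ_1 < 0, so by Sylvester's criterion Q is negative definite.

negative definite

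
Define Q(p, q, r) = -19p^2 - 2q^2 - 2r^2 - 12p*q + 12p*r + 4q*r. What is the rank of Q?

2

The symmetric matrix is A = [[-19, -6, 6], [-6, -2, 2], [6, 2, -2]].
Applying the same elementary operations to the rows and columns of A produces a congruent diagonal matrix with entries -19, -2/19, 0.
That gives 2 negative, 1 zero pivots.
The rank is the number of nonzero pivots: 2.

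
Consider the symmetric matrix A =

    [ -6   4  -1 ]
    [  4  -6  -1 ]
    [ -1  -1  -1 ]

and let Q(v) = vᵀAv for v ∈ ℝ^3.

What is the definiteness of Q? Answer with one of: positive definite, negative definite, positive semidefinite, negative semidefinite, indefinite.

Symmetric row and column elimination reduces A to a congruent diagonal form with pivots -6, -10/3, 0.
Counting signs: 2 negative, 1 zero.
Hence Q is negative semidefinite.

negative semidefinite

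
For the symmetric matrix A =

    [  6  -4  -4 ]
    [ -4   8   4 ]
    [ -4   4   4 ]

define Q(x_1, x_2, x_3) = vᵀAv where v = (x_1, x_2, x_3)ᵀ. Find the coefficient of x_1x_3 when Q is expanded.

-8

The coefficient of x_1x_3 is A[1,3] + A[3,1] = 2·(-4) = -8.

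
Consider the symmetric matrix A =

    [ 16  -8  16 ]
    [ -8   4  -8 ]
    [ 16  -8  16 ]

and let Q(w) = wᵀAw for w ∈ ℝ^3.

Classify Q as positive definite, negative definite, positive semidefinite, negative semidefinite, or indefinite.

positive semidefinite

Row-reducing A symmetrically gives the diagonal entries 16, 0, 0.
That gives 1 positive, 2 zero pivots.
Hence Q is positive semidefinite.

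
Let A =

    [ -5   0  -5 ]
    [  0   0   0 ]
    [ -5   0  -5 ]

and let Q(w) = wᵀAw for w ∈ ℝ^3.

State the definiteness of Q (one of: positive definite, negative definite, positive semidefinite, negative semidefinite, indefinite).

negative semidefinite

Symmetric row and column elimination reduces A to a congruent diagonal form with pivots -5, 0, 0.
Counting signs: 1 negative, 2 zero.
Hence Q is negative semidefinite.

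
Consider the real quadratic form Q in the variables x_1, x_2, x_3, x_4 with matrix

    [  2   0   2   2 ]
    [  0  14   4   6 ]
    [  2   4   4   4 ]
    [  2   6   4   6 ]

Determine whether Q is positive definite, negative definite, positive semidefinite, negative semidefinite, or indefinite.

positive definite

Leading principal minors: Δ_1 = 2, Δ_2 = 28, Δ_3 = 24, Δ_4 = 32.
All leading principal minors are positive, so by Sylvester's criterion Q is positive definite.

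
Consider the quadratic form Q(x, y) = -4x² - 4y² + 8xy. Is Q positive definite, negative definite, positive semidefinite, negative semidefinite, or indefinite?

negative semidefinite

The symmetric matrix is A = [[-4, 4], [4, -4]].
Row-reducing A symmetrically gives the diagonal entries -4, 0.
So there are 1 negative, 1 zero pivots.
Hence Q is negative semidefinite.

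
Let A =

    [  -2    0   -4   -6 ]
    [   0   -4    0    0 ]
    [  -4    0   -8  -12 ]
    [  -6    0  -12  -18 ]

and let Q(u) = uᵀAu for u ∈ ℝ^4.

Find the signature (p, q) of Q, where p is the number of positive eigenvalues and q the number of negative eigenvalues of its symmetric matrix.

(0, 2)

Applying the same elementary operations to the rows and columns of A produces a congruent diagonal matrix with entries -2, -4, 0, 0.
Counting signs: 2 negative, 2 zero.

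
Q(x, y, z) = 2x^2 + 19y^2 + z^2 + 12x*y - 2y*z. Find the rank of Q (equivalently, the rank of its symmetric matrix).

2

The associated matrix is A = [[2, 6, 0], [6, 19, -1], [0, -1, 1]].
Applying the same elementary operations to the rows and columns of A produces a congruent diagonal matrix with entries 2, 1, 0.
Counting signs: 2 positive, 1 zero.
The rank is the number of nonzero pivots: 2.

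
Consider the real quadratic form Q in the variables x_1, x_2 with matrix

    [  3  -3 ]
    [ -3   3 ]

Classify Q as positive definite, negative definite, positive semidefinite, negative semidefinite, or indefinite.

positive semidefinite

For the 2×2 matrix [[3, -3], [-3, 3]]: det = 3·3 − (-3)² = 0, trace = 6.
det = 0 so one eigenvalue is zero; the form is semidefinite with the sign of the trace.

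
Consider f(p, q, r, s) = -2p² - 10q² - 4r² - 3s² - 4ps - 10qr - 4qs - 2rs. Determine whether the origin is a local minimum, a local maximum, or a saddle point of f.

The Hessian at the origin is H = [[-4, 0, 0, -4], [0, -20, -10, -4], [0, -10, -8, -2], [-4, -4, -2, -6]].
Applying the same elementary operations to the rows and columns of H produces a congruent diagonal matrix with entries -4, -20, -3, -6/5.
So there are 4 negative pivots.
H is negative definite, so the origin is a strict local maximum.

local maximum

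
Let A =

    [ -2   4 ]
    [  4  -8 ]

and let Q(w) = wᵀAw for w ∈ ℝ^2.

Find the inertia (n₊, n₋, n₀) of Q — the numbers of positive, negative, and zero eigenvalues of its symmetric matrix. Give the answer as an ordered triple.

(0, 1, 1)

Congruent diagonalization of A (simultaneous row and column reduction) yields pivots -2, 0.
That gives 1 negative, 1 zero pivots.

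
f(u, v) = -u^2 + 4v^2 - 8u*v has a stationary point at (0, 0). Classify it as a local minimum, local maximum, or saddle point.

saddle point

The Hessian at the origin is H = [[-2, -8], [-8, 8]].
det H = -2·8 − (-8)² = -80 < 0, so H is indefinite.
Therefore the origin is a saddle point.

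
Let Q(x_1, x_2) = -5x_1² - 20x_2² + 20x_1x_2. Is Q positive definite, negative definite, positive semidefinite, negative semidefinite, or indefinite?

negative semidefinite

The symmetric matrix is A = [[-5, 10], [10, -20]].
Symmetric row and column elimination reduces A to a congruent diagonal form with pivots -5, 0.
Counting signs: 1 negative, 1 zero.
Hence Q is negative semidefinite.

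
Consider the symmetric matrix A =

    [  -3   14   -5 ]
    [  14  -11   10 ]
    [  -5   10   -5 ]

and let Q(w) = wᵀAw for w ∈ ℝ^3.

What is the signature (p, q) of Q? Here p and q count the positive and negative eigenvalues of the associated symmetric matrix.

(2, 1)

Symmetric row and column elimination reduces A to a congruent diagonal form with pivots -3, 163/3, 10/163.
So there are 2 positive, 1 negative pivots.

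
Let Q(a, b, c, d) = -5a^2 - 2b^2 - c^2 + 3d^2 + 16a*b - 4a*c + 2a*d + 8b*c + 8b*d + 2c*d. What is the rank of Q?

The symmetric matrix is A = [[-5, 8, -2, 1], [8, -2, 4, 4], [-2, 4, -1, 1], [1, 4, 1, 3]].
Symmetric row and column elimination reduces A to a congruent diagonal form with pivots -5, 54/5, -7/27, 3/7.
That gives 2 positive, 2 negative pivots.
The rank is the number of nonzero pivots: 4.

4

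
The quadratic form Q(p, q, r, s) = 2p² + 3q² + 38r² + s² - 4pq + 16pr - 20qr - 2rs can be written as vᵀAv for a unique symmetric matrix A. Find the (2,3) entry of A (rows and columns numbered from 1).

-10

The coefficient of q·r in Q is -20. For a symmetric A this equals A[2,3] + A[3,2] = 2·A[2,3].
So A[2,3] = -20/2 = -10.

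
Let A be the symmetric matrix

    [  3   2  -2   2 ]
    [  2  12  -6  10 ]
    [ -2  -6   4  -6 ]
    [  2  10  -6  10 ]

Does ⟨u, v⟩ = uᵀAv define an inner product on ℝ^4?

yes

Row-reducing A symmetrically gives the diagonal entries 3, 32/3, 5/8, 2/5.
That gives 4 positive pivots.
Hence Q is positive definite.
⟨·,·⟩ is an inner product exactly when A is positive definite.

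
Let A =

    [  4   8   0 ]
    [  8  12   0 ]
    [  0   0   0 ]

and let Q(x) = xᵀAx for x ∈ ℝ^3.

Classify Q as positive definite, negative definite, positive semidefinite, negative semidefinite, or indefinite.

Symmetric row and column elimination reduces A to a congruent diagonal form with pivots 4, -4, 0.
That gives 1 positive, 1 negative, 1 zero pivots.
Hence Q is indefinite.

indefinite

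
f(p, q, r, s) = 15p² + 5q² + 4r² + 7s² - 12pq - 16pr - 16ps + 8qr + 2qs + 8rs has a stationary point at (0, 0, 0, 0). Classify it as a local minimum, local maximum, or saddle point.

The Hessian at the origin is H = [[30, -12, -16, -16], [-12, 10, 8, 2], [-16, 8, 8, 8], [-16, 2, 8, 14]].
An LDLᵀ factorisation of H has diagonal entries 30, 26/5, -40/39, 12/5.
That gives 3 positive, 1 negative pivots.
H is indefinite, so the origin is a saddle point.

saddle point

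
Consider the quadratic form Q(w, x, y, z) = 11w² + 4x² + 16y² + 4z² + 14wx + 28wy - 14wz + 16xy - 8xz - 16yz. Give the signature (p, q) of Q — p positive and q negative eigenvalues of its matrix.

The associated matrix is A = [[11, 7, 14, -7], [7, 4, 8, -4], [14, 8, 16, -8], [-7, -4, -8, 4]].
Symmetric row and column elimination reduces A to a congruent diagonal form with pivots 11, -5/11, 0, 0.
Counting signs: 1 positive, 1 negative, 2 zero.

(1, 1)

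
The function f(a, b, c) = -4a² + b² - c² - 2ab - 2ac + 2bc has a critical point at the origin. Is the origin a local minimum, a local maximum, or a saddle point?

The Hessian at the origin is H = [[-8, -2, -2], [-2, 2, 2], [-2, 2, -2]].
Applying the same elementary operations to the rows and columns of H produces a congruent diagonal matrix with entries -8, 5/2, -4.
Counting signs: 1 positive, 2 negative.
H is indefinite, so the origin is a saddle point.

saddle point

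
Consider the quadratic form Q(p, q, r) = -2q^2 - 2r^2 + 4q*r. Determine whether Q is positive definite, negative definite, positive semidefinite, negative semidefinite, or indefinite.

Write A = [[0, 0, 0], [0, -2, 2], [0, 2, -2]].
Row-reducing A symmetrically gives the diagonal entries 0, -2, 0.
So there are 1 negative, 2 zero pivots.
Hence Q is negative semidefinite.

negative semidefinite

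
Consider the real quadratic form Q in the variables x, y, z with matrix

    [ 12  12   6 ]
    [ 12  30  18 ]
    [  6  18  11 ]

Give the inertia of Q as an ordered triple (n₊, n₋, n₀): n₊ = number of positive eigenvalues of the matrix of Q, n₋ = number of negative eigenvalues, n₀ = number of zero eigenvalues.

(2, 0, 1)

Symmetric row and column elimination reduces A to a congruent diagonal form with pivots 12, 18, 0.
Counting signs: 2 positive, 1 zero.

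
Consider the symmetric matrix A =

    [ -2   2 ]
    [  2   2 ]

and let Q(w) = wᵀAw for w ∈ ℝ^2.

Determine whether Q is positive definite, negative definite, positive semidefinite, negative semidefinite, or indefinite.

For the 2×2 matrix [[-2, 2], [2, 2]]: det = -2·2 − (2)² = -8, trace = 0.
det < 0 so the eigenvalues have opposite signs; the form is indefinite.

indefinite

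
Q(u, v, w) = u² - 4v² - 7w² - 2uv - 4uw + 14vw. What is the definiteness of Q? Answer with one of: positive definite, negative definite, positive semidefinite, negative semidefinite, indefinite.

The associated matrix is A = [[1, -1, -2], [-1, -4, 7], [-2, 7, -7]].
Applying the same elementary operations to the rows and columns of A produces a congruent diagonal matrix with entries 1, -5, -6.
Counting signs: 1 positive, 2 negative.
Hence Q is indefinite.

indefinite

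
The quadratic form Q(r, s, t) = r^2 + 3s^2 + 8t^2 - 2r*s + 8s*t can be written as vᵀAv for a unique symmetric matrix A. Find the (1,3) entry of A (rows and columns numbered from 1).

The coefficient of r·t in Q is 0. For a symmetric A this equals A[1,3] + A[3,1] = 2·A[1,3].
So A[1,3] = 0/2 = 0.

0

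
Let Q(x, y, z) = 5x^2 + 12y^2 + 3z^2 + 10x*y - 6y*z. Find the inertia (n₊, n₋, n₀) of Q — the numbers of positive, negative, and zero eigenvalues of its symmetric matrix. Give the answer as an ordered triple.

The associated matrix is A = [[5, 5, 0], [5, 12, -3], [0, -3, 3]].
Row-reducing A symmetrically gives the diagonal entries 5, 7, 12/7.
Counting signs: 3 positive.

(3, 0, 0)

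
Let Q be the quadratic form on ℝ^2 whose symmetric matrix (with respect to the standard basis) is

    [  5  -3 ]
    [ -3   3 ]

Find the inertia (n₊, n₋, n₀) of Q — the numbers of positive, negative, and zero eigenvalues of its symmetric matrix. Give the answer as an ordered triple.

(2, 0, 0)

Row-reducing A symmetrically gives the diagonal entries 5, 6/5.
So there are 2 positive pivots.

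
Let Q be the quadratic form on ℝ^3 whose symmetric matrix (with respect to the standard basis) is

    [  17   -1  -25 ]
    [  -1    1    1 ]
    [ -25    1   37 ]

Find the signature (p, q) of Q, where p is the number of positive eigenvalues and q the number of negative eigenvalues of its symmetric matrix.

(2, 0)

Symmetric row and column elimination reduces A to a congruent diagonal form with pivots 17, 16/17, 0.
So there are 2 positive, 1 zero pivots.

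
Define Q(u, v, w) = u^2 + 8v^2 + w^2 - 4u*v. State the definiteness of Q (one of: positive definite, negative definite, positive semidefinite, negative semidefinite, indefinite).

positive definite

The symmetric matrix of Q is A = [[1, -2, 0], [-2, 8, 0], [0, 0, 1]].
Leading principal minors: Δ_1 = 1, Δ_2 = 4, Δ_3 = 4.
All leading principal minors are positive, so by Sylvester's criterion Q is positive definite.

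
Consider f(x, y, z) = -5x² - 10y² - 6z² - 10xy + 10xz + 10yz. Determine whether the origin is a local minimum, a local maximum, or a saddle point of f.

The Hessian at the origin is H = [[-10, -10, 10], [-10, -20, 10], [10, 10, -12]].
Applying the same elementary operations to the rows and columns of H produces a congruent diagonal matrix with entries -10, -10, -2.
So there are 3 negative pivots.
H is negative definite, so the origin is a strict local maximum.

local maximum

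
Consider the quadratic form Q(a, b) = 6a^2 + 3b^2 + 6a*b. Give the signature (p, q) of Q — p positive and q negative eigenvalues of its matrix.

(2, 0)

The associated matrix is A = [[6, 3], [3, 3]].
Congruent diagonalization of A (simultaneous row and column reduction) yields pivots 6, 3/2.
That gives 2 positive pivots.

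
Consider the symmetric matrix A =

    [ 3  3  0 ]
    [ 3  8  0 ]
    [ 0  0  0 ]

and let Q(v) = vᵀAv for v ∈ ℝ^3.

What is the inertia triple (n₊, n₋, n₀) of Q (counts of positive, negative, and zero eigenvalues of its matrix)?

(2, 0, 1)

Congruent diagonalization of A (simultaneous row and column reduction) yields pivots 3, 5, 0.
So there are 2 positive, 1 zero pivots.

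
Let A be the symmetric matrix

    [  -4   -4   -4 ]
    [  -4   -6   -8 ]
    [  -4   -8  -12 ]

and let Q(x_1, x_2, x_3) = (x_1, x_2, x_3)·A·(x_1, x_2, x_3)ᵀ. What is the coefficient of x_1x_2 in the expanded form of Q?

-8

The coefficient of x_1x_2 is A[1,2] + A[2,1] = 2·(-4) = -8.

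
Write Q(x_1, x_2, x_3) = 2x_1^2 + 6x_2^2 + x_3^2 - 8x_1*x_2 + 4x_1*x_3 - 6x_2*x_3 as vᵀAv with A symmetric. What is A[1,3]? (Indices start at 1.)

The coefficient of x_1·x_3 in Q is 4. For a symmetric A this equals A[1,3] + A[3,1] = 2·A[1,3].
So A[1,3] = 4/2 = 2.

2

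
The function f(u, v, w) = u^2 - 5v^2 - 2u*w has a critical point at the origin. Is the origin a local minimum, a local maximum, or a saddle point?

The Hessian at the origin is H = [[2, 0, -2], [0, -10, 0], [-2, 0, 0]].
Applying the same elementary operations to the rows and columns of H produces a congruent diagonal matrix with entries 2, -10, -2.
That gives 1 positive, 2 negative pivots.
H is indefinite, so the origin is a saddle point.

saddle point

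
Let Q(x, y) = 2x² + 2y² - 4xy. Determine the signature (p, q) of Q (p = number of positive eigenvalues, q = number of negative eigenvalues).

The associated matrix is A = [[2, -2], [-2, 2]].
Applying the same elementary operations to the rows and columns of A produces a congruent diagonal matrix with entries 2, 0.
So there are 1 positive, 1 zero pivots.

(1, 0)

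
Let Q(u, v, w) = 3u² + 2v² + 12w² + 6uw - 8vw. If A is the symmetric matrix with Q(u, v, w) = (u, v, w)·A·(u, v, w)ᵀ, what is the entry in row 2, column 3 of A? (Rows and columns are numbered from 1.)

The coefficient of v·w in Q is -8. For a symmetric A this equals A[2,3] + A[3,2] = 2·A[2,3].
So A[2,3] = -8/2 = -4.

-4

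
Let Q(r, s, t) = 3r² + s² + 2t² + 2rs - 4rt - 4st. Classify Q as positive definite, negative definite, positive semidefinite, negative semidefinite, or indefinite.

indefinite

Write A = [[3, 1, -2], [1, 1, -2], [-2, -2, 2]].
Row-reducing A symmetrically gives the diagonal entries 3, 2/3, -2.
That gives 2 positive, 1 negative pivots.
Hence Q is indefinite.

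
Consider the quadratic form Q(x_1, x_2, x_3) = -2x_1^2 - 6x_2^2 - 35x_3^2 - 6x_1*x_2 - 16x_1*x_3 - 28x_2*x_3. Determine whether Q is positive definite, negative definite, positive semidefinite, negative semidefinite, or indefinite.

negative definite

The associated matrix is A = [[-2, -3, -8], [-3, -6, -14], [-8, -14, -35]].
Congruent diagonalization of A (simultaneous row and column reduction) yields pivots -2, -3/2, -1/3.
Counting signs: 3 negative.
Hence Q is negative definite.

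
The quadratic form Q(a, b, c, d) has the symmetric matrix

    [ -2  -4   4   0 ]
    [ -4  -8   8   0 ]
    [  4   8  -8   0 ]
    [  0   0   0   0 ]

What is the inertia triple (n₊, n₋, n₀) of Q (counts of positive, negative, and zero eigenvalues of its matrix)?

Congruent diagonalization of A (simultaneous row and column reduction) yields pivots -2, 0, 0, 0.
That gives 1 negative, 3 zero pivots.

(0, 1, 3)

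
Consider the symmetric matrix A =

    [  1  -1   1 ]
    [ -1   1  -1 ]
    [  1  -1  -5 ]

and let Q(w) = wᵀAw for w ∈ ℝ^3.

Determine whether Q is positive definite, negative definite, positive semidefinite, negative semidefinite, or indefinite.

indefinite

Row-reducing A symmetrically gives the diagonal entries 1, 0, -6.
That gives 1 positive, 1 negative, 1 zero pivots.
Hence Q is indefinite.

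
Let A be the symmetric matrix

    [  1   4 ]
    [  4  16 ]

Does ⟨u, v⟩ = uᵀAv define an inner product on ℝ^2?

no

For the 2×2 matrix [[1, 4], [4, 16]]: det = 1·16 − (4)² = 0, trace = 17.
det = 0 so one eigenvalue is zero; the form is semidefinite with the sign of the trace.
⟨·,·⟩ is an inner product exactly when A is positive definite.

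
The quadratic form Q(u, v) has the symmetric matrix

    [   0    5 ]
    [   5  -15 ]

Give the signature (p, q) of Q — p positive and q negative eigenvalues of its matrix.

By Sylvester's law of inertia any congruent diagonalization of A has 1 positive, 1 negative and 0 zero entries.

(1, 1)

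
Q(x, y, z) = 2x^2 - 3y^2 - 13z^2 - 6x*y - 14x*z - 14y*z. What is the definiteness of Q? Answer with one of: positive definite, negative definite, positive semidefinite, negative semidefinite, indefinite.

The associated matrix is A = [[2, -3, -7], [-3, -3, -7], [-7, -7, -13]].
Applying the same elementary operations to the rows and columns of A produces a congruent diagonal matrix with entries 2, -15/2, 10/3.
That gives 2 positive, 1 negative pivots.
Hence Q is indefinite.

indefinite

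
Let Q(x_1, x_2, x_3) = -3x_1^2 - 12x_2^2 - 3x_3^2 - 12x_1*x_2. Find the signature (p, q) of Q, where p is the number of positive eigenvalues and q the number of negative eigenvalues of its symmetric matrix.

(0, 2)

The symmetric matrix is A = [[-3, -6, 0], [-6, -12, 0], [0, 0, -3]].
Row-reducing A symmetrically gives the diagonal entries -3, 0, -3.
So there are 2 negative, 1 zero pivots.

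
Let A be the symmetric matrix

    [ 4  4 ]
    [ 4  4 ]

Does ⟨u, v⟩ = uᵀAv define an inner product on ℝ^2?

For the 2×2 matrix [[4, 4], [4, 4]]: det = 4·4 − (4)² = 0, trace = 8.
det = 0 so one eigenvalue is zero; the form is semidefinite with the sign of the trace.
⟨·,·⟩ is an inner product exactly when A is positive definite.

no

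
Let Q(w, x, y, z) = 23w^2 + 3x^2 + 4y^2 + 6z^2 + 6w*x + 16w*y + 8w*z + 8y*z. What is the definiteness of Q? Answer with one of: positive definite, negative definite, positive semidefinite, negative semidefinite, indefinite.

indefinite

The associated matrix is A = [[23, 3, 8, 4], [3, 3, 0, 0], [8, 0, 4, 4], [4, 0, 4, 6]].
Row-reducing A symmetrically gives the diagonal entries 23, 60/23, 4/5, -2.
Counting signs: 3 positive, 1 negative.
Hence Q is indefinite.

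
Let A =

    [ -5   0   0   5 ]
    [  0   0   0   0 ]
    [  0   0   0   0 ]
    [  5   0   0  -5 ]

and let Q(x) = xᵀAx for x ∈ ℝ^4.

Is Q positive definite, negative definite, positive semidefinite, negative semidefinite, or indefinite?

Symmetric row and column elimination reduces A to a congruent diagonal form with pivots -5, 0, 0, 0.
That gives 1 negative, 3 zero pivots.
Hence Q is negative semidefinite.

negative semidefinite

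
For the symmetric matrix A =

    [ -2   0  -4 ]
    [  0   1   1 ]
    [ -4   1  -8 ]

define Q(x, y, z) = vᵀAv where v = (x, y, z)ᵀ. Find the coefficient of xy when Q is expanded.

The coefficient of xy is A[1,2] + A[2,1] = 2·0 = 0.

0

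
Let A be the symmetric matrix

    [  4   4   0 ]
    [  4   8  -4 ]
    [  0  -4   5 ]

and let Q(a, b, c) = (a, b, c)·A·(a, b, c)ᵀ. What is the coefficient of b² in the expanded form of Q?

8

The coefficient of b² is the diagonal entry A[2,2] = 8.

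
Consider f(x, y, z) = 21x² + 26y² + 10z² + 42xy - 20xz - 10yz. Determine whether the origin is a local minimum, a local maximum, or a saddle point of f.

The Hessian at the origin is H = [[42, 42, -20], [42, 52, -10], [-20, -10, 20]].
Row-reducing H symmetrically gives the diagonal entries 42, 10, 10/21.
That gives 3 positive pivots.
H is positive definite, so the origin is a strict local minimum.

local minimum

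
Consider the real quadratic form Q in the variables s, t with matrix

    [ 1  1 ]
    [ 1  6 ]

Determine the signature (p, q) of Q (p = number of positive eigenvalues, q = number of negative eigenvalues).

(2, 0)

Row-reducing A symmetrically gives the diagonal entries 1, 5.
Counting signs: 2 positive.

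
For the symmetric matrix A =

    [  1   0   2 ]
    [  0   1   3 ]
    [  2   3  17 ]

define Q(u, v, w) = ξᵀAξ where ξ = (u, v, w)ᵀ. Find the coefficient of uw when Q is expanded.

The coefficient of uw is A[1,3] + A[3,1] = 2·2 = 4.

4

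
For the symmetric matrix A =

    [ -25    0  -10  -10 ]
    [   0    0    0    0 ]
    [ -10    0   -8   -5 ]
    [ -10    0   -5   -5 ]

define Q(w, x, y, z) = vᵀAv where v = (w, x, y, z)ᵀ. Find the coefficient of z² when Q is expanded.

-5

The coefficient of z² is the diagonal entry A[4,4] = -5.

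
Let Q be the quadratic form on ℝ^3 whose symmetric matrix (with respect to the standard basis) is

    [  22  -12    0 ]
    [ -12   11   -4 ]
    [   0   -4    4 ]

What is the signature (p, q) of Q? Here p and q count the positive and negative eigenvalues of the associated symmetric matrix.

(3, 0)

Symmetric row and column elimination reduces A to a congruent diagonal form with pivots 22, 49/11, 20/49.
Counting signs: 3 positive.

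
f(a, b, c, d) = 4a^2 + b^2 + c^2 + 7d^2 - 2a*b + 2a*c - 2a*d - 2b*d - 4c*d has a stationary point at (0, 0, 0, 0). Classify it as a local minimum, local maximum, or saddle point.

local minimum

The Hessian at the origin is H = [[8, -2, 2, -2], [-2, 2, 0, -2], [2, 0, 2, -4], [-2, -2, -4, 14]].
Congruent diagonalization of H (simultaneous row and column reduction) yields pivots 8, 3/2, 4/3, 4.
Counting signs: 4 positive.
H is positive definite, so the origin is a strict local minimum.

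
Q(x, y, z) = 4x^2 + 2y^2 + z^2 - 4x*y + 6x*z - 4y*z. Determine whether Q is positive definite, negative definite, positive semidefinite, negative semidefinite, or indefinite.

Write A = [[4, -2, 3], [-2, 2, -2], [3, -2, 1]].
Applying the same elementary operations to the rows and columns of A produces a congruent diagonal matrix with entries 4, 1, -3/2.
So there are 2 positive, 1 negative pivots.
Hence Q is indefinite.

indefinite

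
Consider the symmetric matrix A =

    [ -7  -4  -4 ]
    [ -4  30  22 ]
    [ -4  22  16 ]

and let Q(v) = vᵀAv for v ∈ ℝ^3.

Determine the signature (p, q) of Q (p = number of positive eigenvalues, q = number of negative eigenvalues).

An LDLᵀ factorisation of A has diagonal entries -7, 226/7, 2/113.
Counting signs: 2 positive, 1 negative.

(2, 1)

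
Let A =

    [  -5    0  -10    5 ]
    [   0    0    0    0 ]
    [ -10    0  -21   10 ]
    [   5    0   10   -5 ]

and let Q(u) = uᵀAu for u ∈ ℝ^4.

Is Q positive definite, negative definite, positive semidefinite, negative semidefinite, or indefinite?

Symmetric row and column elimination reduces A to a congruent diagonal form with pivots -5, 0, -1, 0.
Counting signs: 2 negative, 2 zero.
Hence Q is negative semidefinite.

negative semidefinite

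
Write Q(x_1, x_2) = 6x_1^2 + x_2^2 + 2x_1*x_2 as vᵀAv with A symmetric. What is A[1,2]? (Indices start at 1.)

1

The coefficient of x_1·x_2 in Q is 2. For a symmetric A this equals A[1,2] + A[2,1] = 2·A[1,2].
So A[1,2] = 2/2 = 1.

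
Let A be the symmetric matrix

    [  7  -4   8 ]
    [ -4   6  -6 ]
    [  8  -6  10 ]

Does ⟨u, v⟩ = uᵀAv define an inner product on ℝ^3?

yes

Congruent diagonalization of A (simultaneous row and column reduction) yields pivots 7, 26/7, 4/13.
That gives 3 positive pivots.
Hence Q is positive definite.
⟨·,·⟩ is an inner product exactly when A is positive definite.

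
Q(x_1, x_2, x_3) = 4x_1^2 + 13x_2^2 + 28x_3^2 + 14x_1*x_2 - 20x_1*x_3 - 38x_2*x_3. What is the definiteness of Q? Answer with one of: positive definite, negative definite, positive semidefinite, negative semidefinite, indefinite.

The associated matrix is A = [[4, 7, -10], [7, 13, -19], [-10, -19, 28]].
Row-reducing A symmetrically gives the diagonal entries 4, 3/4, 0.
So there are 2 positive, 1 zero pivots.
Hence Q is positive semidefinite.

positive semidefinite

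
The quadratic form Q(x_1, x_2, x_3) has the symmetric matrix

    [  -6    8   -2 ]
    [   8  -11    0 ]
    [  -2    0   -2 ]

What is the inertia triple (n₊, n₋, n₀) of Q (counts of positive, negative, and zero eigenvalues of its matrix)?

Row-reducing A symmetrically gives the diagonal entries -6, -1/3, 20.
Counting signs: 1 positive, 2 negative.

(1, 2, 0)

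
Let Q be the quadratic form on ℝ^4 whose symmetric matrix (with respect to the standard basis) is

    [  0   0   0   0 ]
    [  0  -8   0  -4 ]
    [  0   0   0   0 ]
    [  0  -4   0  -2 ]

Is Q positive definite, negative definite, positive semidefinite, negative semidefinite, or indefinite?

Congruent diagonalization of A (simultaneous row and column reduction) yields pivots 0, -8, 0, 0.
Counting signs: 1 negative, 3 zero.
Hence Q is negative semidefinite.

negative semidefinite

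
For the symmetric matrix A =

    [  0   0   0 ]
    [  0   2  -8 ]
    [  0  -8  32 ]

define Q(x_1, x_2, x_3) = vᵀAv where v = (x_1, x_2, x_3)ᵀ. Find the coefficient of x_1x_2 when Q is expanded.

0

The coefficient of x_1x_2 is A[1,2] + A[2,1] = 2·0 = 0.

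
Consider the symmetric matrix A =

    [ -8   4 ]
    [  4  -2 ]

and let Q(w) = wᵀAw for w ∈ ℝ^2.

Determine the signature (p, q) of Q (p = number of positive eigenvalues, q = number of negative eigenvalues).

(0, 1)

Row-reducing A symmetrically gives the diagonal entries -8, 0.
Counting signs: 1 negative, 1 zero.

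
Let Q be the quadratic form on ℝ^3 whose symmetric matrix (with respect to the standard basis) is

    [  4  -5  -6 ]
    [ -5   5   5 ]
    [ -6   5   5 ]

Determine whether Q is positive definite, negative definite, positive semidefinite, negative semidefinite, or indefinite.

Applying the same elementary operations to the rows and columns of A produces a congruent diagonal matrix with entries 4, -5/4, 1.
Counting signs: 2 positive, 1 negative.
Hence Q is indefinite.

indefinite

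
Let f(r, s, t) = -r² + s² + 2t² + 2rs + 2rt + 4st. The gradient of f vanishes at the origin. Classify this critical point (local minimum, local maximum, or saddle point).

saddle point

The Hessian at the origin is H = [[-2, 2, 2], [2, 2, 4], [2, 4, 4]].
Congruent diagonalization of H (simultaneous row and column reduction) yields pivots -2, 4, -3.
Counting signs: 1 positive, 2 negative.
H is indefinite, so the origin is a saddle point.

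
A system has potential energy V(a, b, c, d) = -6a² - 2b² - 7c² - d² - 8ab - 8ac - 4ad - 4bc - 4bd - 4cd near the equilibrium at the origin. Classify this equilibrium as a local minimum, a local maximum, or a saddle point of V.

saddle point

The Hessian at the origin is H = [[-12, -8, -8, -4], [-8, -4, -4, -4], [-8, -4, -14, -4], [-4, -4, -4, -2]].
Row-reducing H symmetrically gives the diagonal entries -12, 4/3, -10, -2.
Counting signs: 1 positive, 3 negative.
H is indefinite, so the origin is a saddle point.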